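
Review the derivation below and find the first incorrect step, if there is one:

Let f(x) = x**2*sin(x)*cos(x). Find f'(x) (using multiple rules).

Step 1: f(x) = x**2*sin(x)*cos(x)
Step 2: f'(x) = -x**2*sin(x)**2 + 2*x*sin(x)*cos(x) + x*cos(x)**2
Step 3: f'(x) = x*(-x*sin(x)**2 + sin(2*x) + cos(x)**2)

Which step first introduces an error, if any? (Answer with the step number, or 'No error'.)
Step 2

Step 2 is incorrect due to a wrong exponent.
The step shows: -x**2*sin(x)**2 + 2*x*sin(x)*cos(x) + x*cos(x)**2
The correct value should be: -x**2*sin(x)**2 + x**2*cos(x)**2 + 2*x*sin(x)*cos(x)

Explanation: The exponent 2 on x was incorrectly written as 1: the term x**2*cos(x)**2 was incorrectly written as x*cos(x)**2
The later steps are derived from this incorrect expression, so the error originates in Step 2.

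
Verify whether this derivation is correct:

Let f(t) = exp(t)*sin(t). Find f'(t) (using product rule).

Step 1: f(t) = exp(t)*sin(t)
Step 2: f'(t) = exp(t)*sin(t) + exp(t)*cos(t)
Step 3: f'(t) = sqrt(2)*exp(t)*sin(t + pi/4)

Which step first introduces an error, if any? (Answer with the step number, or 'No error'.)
No error

All steps in this derivation are correct.
The final answer f'(t) = sqrt(2)*exp(t)*sin(t + pi/4) is valid.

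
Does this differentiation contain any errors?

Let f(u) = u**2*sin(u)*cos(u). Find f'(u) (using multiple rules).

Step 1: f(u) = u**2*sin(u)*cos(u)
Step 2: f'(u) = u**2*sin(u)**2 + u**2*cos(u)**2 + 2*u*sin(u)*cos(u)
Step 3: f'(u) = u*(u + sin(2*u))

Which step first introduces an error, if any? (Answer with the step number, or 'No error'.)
Step 2

Step 2 is incorrect due to a sign flip.
The step shows: u**2*sin(u)**2 + u**2*cos(u)**2 + 2*u*sin(u)*cos(u)
The correct value should be: -u**2*sin(u)**2 + u**2*cos(u)**2 + 2*u*sin(u)*cos(u)

Explanation: The sign of one term was flipped: the term -u**2*sin(u)**2 was incorrectly written as u**2*sin(u)**2
The later steps are derived from this incorrect expression, so the error originates in Step 2.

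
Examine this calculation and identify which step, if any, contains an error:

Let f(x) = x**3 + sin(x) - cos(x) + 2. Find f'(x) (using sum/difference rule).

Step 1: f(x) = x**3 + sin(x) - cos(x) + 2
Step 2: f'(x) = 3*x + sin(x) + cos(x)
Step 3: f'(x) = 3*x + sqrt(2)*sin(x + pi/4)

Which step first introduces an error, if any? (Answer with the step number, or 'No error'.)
Step 2

Step 2 is incorrect due to a wrong exponent.
The step shows: 3*x + sin(x) + cos(x)
The correct value should be: 3*x**2 + sin(x) + cos(x)

Explanation: The exponent 2 on x was incorrectly written as 1: the term 3*x**2 was incorrectly written as 3*x
The later steps are derived from this incorrect expression, so the error originates in Step 2.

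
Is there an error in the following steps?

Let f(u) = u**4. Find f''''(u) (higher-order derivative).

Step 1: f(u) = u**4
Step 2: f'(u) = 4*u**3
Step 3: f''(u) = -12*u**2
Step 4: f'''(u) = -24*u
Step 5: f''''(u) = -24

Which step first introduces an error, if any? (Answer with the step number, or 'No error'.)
Step 3

Step 3 is incorrect due to a sign flip.
The step shows: -12*u**2
The correct value should be: 12*u**2

Explanation: The sign of the whole expression was flipped: the term 12*u**2 was incorrectly written as -12*u**2
The later steps are derived from this incorrect expression, so the error originates in Step 3.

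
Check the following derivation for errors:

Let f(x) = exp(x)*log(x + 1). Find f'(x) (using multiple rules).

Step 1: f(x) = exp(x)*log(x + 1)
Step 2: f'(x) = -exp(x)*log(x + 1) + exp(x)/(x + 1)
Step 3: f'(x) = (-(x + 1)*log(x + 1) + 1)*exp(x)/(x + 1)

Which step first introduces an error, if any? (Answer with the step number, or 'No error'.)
Step 2

Step 2 is incorrect due to a sign flip.
The step shows: -exp(x)*log(x + 1) + exp(x)/(x + 1)
The correct value should be: exp(x)*log(x + 1) + exp(x)/(x + 1)

Explanation: The sign of one term was flipped: the term exp(x)*log(x + 1) was incorrectly written as -exp(x)*log(x + 1)
The later steps are derived from this incorrect expression, so the error originates in Step 2.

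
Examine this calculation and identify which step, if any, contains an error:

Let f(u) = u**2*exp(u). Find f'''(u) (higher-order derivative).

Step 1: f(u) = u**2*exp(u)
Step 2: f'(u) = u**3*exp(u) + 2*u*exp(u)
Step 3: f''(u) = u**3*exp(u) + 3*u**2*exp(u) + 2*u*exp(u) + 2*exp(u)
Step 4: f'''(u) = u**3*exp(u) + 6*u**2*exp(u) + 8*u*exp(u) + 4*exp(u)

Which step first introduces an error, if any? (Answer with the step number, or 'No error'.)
Step 2

Step 2 is incorrect due to a wrong exponent.
The step shows: u**3*exp(u) + 2*u*exp(u)
The correct value should be: u**2*exp(u) + 2*u*exp(u)

Explanation: The exponent 2 on u was incorrectly written as 3: the term u**2*exp(u) was incorrectly written as u**3*exp(u)
The later steps are derived from this incorrect expression, so the error originates in Step 2.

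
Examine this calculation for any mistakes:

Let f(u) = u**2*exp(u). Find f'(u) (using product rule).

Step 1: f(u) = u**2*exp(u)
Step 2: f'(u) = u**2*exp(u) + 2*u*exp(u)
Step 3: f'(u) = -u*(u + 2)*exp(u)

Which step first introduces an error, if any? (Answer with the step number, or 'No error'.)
Step 3

Step 3 is incorrect due to a sign flip.
The step shows: -u*(u + 2)*exp(u)
The correct value should be: u*(u + 2)*exp(u)

Explanation: The sign of the whole expression was flipped: the term u*(u + 2)*exp(u) was incorrectly written as -u*(u + 2)*exp(u)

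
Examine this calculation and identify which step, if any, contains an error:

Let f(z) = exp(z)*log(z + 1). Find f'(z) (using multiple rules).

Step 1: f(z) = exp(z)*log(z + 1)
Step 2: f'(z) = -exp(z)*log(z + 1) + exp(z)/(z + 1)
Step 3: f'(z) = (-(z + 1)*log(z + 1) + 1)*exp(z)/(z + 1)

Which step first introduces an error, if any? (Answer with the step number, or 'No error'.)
Step 2

Step 2 is incorrect due to a sign flip.
The step shows: -exp(z)*log(z + 1) + exp(z)/(z + 1)
The correct value should be: exp(z)*log(z + 1) + exp(z)/(z + 1)

Explanation: The sign of one term was flipped: the term exp(z)*log(z + 1) was incorrectly written as -exp(z)*log(z + 1)
The later steps are derived from this incorrect expression, so the error originates in Step 2.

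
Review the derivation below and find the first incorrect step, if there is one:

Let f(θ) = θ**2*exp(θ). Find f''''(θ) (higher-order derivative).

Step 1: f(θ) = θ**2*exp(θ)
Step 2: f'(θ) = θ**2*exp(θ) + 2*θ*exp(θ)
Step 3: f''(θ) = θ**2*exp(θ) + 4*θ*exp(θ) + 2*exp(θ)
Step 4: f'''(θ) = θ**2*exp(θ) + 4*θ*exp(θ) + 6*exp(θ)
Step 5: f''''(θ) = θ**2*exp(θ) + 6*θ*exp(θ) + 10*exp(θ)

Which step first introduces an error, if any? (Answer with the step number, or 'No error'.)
Step 4

Step 4 is incorrect due to a wrong coefficient.
The step shows: θ**2*exp(θ) + 4*θ*exp(θ) + 6*exp(θ)
The correct value should be: θ**2*exp(θ) + 6*θ*exp(θ) + 6*exp(θ)

Explanation: The coefficient 6 was incorrectly written as 4: the term 6*θ*exp(θ) was incorrectly written as 4*θ*exp(θ)
The later steps are derived from this incorrect expression, so the error originates in Step 4.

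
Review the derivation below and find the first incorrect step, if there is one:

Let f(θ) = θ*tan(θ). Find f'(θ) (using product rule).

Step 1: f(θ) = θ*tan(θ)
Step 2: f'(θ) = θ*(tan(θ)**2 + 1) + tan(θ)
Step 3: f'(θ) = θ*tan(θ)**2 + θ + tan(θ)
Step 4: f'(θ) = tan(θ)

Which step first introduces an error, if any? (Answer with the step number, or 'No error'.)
Step 4

Step 4 is incorrect due to a dropped term.
The step shows: tan(θ)
The correct value should be: θ/cos(θ)**2 + tan(θ)

Explanation: A term was dropped: the term θ/cos(θ)**2 was incorrectly omitted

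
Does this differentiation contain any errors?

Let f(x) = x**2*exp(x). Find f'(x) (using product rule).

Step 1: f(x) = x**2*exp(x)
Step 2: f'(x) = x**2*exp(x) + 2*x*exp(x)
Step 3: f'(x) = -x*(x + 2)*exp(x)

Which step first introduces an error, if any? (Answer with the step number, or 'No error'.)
Step 3

Step 3 is incorrect due to a sign flip.
The step shows: -x*(x + 2)*exp(x)
The correct value should be: x*(x + 2)*exp(x)

Explanation: The sign of the whole expression was flipped: the term x*(x + 2)*exp(x) was incorrectly written as -x*(x + 2)*exp(x)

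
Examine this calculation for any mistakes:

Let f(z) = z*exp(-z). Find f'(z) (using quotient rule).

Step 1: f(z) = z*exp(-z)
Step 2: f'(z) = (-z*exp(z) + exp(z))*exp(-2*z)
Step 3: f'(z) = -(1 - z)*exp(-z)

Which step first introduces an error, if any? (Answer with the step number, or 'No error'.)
Step 3

Step 3 is incorrect due to a sign flip.
The step shows: -(1 - z)*exp(-z)
The correct value should be: (1 - z)*exp(-z)

Explanation: The sign of the whole expression was flipped: the term (1 - z)*exp(-z) was incorrectly written as -(1 - z)*exp(-z)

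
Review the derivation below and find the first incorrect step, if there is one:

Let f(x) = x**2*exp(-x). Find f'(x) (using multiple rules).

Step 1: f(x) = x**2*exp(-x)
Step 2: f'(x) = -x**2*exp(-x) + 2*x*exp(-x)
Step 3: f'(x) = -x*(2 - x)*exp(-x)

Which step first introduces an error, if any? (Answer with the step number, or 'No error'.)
Step 3

Step 3 is incorrect due to a sign flip.
The step shows: -x*(2 - x)*exp(-x)
The correct value should be: x*(2 - x)*exp(-x)

Explanation: The sign of the whole expression was flipped: the term x*(2 - x)*exp(-x) was incorrectly written as -x*(2 - x)*exp(-x)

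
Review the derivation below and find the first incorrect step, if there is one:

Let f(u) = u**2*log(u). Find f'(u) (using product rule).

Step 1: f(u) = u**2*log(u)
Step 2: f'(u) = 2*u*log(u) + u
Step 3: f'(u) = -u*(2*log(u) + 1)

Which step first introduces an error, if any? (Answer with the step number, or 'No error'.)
Step 3

Step 3 is incorrect due to a sign flip.
The step shows: -u*(2*log(u) + 1)
The correct value should be: u*(2*log(u) + 1)

Explanation: The sign of the whole expression was flipped: the term u*(2*log(u) + 1) was incorrectly written as -u*(2*log(u) + 1)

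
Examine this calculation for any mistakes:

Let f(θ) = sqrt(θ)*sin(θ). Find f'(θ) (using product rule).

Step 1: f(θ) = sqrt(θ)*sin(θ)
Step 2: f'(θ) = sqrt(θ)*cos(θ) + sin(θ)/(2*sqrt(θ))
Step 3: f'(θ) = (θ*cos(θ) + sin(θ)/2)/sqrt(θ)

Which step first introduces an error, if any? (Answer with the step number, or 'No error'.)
No error

All steps in this derivation are correct.
The final answer f'(θ) = (θ*cos(θ) + sin(θ)/2)/sqrt(θ) is valid.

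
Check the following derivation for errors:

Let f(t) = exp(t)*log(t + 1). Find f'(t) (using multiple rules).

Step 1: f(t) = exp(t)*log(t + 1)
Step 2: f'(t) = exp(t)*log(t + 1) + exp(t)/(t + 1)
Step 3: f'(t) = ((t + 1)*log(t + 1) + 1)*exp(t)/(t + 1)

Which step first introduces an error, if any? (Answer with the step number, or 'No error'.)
No error

All steps in this derivation are correct.
The final answer f'(t) = ((t + 1)*log(t + 1) + 1)*exp(t)/(t + 1) is valid.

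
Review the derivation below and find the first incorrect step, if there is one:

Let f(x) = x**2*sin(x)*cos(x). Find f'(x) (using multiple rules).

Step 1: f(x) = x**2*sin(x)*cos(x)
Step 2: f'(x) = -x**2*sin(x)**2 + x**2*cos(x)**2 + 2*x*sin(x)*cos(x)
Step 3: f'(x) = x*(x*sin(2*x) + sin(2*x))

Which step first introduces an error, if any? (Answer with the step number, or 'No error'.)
Step 3

Step 3 is incorrect due to a wrong trig function.
The step shows: x*(x*sin(2*x) + sin(2*x))
The correct value should be: x*(x*cos(2*x) + sin(2*x))

Explanation: cos(2*x) was incorrectly written as sin(2*x): the term x*(x*cos(2*x) + sin(2*x)) was incorrectly written as x*(x*sin(2*x) + sin(2*x))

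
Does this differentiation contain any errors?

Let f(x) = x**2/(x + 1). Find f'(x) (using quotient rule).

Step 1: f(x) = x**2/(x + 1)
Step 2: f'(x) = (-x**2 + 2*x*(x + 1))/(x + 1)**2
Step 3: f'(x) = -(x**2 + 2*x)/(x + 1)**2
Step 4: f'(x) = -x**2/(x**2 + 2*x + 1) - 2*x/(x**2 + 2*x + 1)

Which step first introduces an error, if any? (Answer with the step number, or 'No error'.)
Step 3

Step 3 is incorrect due to a sign flip.
The step shows: -(x**2 + 2*x)/(x + 1)**2
The correct value should be: (x**2 + 2*x)/(x + 1)**2

Explanation: The sign of the whole expression was flipped: the term (x**2 + 2*x)/(x + 1)**2 was incorrectly written as -(x**2 + 2*x)/(x + 1)**2
The later steps are derived from this incorrect expression, so the error originates in Step 3.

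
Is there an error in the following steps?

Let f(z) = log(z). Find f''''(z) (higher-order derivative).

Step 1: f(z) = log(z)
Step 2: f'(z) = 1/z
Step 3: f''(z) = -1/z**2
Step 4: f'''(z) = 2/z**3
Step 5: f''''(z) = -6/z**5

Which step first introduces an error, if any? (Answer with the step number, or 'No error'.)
Step 5

Step 5 is incorrect due to a wrong exponent.
The step shows: -6/z**5
The correct value should be: -6/z**4

Explanation: The exponent -4 on z was incorrectly written as -5: the term -6/z**4 was incorrectly written as -6/z**5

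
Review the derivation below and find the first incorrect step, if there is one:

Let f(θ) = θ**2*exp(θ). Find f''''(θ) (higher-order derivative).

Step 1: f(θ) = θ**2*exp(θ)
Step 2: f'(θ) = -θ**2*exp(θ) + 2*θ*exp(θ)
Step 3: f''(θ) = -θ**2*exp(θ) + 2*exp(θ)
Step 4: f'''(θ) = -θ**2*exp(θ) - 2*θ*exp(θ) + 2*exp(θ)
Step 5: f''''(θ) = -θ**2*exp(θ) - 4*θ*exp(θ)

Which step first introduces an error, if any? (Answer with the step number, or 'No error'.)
Step 2

Step 2 is incorrect due to a sign flip.
The step shows: -θ**2*exp(θ) + 2*θ*exp(θ)
The correct value should be: θ**2*exp(θ) + 2*θ*exp(θ)

Explanation: The sign of one term was flipped: the term θ**2*exp(θ) was incorrectly written as -θ**2*exp(θ)
The later steps are derived from this incorrect expression, so the error originates in Step 2.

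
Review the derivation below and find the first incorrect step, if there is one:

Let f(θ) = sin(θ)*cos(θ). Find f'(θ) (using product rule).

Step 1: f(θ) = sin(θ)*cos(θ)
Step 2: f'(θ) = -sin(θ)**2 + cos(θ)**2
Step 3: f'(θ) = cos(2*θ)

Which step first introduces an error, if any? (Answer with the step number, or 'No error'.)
No error

All steps in this derivation are correct.
The final answer f'(θ) = cos(2*θ) is valid.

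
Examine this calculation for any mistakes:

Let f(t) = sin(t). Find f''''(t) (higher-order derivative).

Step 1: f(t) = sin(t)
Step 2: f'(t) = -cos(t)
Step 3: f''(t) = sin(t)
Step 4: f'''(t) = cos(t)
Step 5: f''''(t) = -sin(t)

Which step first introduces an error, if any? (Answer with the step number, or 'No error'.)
Step 2

Step 2 is incorrect due to a sign flip.
The step shows: -cos(t)
The correct value should be: cos(t)

Explanation: The sign of the whole expression was flipped: the term cos(t) was incorrectly written as -cos(t)
The later steps are derived from this incorrect expression, so the error originates in Step 2.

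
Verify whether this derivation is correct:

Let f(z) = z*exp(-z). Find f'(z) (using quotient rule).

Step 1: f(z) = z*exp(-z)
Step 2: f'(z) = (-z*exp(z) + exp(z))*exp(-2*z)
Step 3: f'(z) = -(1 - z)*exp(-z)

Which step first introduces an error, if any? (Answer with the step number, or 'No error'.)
Step 3

Step 3 is incorrect due to a sign flip.
The step shows: -(1 - z)*exp(-z)
The correct value should be: (1 - z)*exp(-z)

Explanation: The sign of the whole expression was flipped: the term (1 - z)*exp(-z) was incorrectly written as -(1 - z)*exp(-z)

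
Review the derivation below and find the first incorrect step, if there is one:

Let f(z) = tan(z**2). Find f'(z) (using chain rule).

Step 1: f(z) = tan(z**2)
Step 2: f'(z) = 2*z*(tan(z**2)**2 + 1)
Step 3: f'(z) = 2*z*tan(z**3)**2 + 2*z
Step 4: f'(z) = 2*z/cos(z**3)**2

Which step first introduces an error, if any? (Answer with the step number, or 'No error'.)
Step 3

Step 3 is incorrect due to a wrong exponent.
The step shows: 2*z*tan(z**3)**2 + 2*z
The correct value should be: 2*z*tan(z**2)**2 + 2*z

Explanation: The exponent 2 on z was incorrectly written as 3: the term 2*z*tan(z**2)**2 was incorrectly written as 2*z*tan(z**3)**2
The later steps are derived from this incorrect expression, so the error originates in Step 3.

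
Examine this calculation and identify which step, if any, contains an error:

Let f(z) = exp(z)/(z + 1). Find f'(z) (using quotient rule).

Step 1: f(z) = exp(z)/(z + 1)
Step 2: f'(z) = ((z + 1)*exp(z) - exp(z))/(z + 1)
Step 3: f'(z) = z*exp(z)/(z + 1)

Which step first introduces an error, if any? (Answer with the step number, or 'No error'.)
Step 2

Step 2 is incorrect due to a wrong exponent.
The step shows: ((z + 1)*exp(z) - exp(z))/(z + 1)
The correct value should be: ((z + 1)*exp(z) - exp(z))/(z + 1)**2

Explanation: The exponent -2 on z + 1 was incorrectly written as -1: the term ((z + 1)*exp(z) - exp(z))/(z + 1)**2 was incorrectly written as ((z + 1)*exp(z) - exp(z))/(z + 1)
The later steps are derived from this incorrect expression, so the error originates in Step 2.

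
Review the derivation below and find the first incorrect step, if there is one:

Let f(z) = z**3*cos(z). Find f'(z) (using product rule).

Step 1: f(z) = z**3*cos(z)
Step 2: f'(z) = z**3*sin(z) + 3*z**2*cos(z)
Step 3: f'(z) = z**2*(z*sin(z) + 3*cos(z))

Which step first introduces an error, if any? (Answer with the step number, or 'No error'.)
Step 2

Step 2 is incorrect due to a sign flip.
The step shows: z**3*sin(z) + 3*z**2*cos(z)
The correct value should be: -z**3*sin(z) + 3*z**2*cos(z)

Explanation: The sign of one term was flipped: the term -z**3*sin(z) was incorrectly written as z**3*sin(z)
The later steps are derived from this incorrect expression, so the error originates in Step 2.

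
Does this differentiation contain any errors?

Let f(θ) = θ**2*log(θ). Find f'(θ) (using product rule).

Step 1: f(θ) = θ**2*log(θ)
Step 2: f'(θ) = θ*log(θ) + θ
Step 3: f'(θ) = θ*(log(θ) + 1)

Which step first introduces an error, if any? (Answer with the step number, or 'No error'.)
Step 2

Step 2 is incorrect due to a wrong coefficient.
The step shows: θ*log(θ) + θ
The correct value should be: 2*θ*log(θ) + θ

Explanation: The coefficient 2 was incorrectly written as 1: the term 2*θ*log(θ) was incorrectly written as θ*log(θ)
The later steps are derived from this incorrect expression, so the error originates in Step 2.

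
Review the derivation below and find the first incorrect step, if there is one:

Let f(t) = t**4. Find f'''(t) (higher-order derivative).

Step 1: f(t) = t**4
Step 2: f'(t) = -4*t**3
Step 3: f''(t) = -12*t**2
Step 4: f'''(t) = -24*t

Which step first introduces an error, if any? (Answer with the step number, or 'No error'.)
Step 2

Step 2 is incorrect due to a sign flip.
The step shows: -4*t**3
The correct value should be: 4*t**3

Explanation: The sign of the whole expression was flipped: the term 4*t**3 was incorrectly written as -4*t**3
The later steps are derived from this incorrect expression, so the error originates in Step 2.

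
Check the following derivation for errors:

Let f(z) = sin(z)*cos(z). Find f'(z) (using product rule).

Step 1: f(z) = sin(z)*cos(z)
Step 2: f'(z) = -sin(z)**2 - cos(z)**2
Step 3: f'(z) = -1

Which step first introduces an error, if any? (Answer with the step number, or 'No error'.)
Step 2

Step 2 is incorrect due to a sign flip.
The step shows: -sin(z)**2 - cos(z)**2
The correct value should be: -sin(z)**2 + cos(z)**2

Explanation: The sign of one term was flipped: the term cos(z)**2 was incorrectly written as -cos(z)**2
The later steps are derived from this incorrect expression, so the error originates in Step 2.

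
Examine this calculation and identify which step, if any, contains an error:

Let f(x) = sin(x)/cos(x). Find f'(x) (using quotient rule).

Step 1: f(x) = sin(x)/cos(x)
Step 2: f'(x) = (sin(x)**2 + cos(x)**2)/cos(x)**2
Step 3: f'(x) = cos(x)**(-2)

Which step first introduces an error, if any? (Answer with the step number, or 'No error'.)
No error

All steps in this derivation are correct.
The final answer f'(x) = cos(x)**(-2) is valid.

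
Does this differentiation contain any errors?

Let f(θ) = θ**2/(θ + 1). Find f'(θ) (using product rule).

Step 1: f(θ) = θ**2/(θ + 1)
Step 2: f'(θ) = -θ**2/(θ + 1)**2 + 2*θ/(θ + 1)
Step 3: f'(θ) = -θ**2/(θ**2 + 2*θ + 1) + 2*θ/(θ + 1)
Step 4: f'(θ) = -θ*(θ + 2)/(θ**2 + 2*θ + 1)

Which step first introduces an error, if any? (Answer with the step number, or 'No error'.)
Step 4

Step 4 is incorrect due to a sign flip.
The step shows: -θ*(θ + 2)/(θ**2 + 2*θ + 1)
The correct value should be: θ*(θ + 2)/(θ**2 + 2*θ + 1)

Explanation: The sign of the whole expression was flipped: the term θ*(θ + 2)/(θ**2 + 2*θ + 1) was incorrectly written as -θ*(θ + 2)/(θ**2 + 2*θ + 1)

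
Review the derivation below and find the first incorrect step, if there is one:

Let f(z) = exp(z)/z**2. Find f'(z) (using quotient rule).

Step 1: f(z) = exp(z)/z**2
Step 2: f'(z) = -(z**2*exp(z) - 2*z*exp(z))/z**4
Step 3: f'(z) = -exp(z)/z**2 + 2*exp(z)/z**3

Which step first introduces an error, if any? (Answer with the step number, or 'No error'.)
Step 2

Step 2 is incorrect due to a sign flip.
The step shows: -(z**2*exp(z) - 2*z*exp(z))/z**4
The correct value should be: (z**2*exp(z) - 2*z*exp(z))/z**4

Explanation: The sign of the whole expression was flipped: the term (z**2*exp(z) - 2*z*exp(z))/z**4 was incorrectly written as -(z**2*exp(z) - 2*z*exp(z))/z**4
The later steps are derived from this incorrect expression, so the error originates in Step 2.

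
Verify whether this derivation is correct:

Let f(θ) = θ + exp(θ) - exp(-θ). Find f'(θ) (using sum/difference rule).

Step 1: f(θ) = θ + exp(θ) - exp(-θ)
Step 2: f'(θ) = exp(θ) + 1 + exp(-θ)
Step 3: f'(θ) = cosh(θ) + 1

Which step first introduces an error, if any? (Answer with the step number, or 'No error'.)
Step 3

Step 3 is incorrect due to a wrong coefficient.
The step shows: cosh(θ) + 1
The correct value should be: 2*cosh(θ) + 1

Explanation: The coefficient 2 was incorrectly written as 1: the term 2*cosh(θ) was incorrectly written as cosh(θ)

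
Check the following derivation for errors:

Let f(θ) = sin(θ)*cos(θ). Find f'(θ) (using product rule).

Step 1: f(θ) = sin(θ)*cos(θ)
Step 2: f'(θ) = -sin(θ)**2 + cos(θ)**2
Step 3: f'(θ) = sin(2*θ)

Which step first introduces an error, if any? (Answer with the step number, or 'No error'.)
Step 3

Step 3 is incorrect due to a wrong trig function.
The step shows: sin(2*θ)
The correct value should be: cos(2*θ)

Explanation: cos(2*θ) was incorrectly written as sin(2*θ): the term cos(2*θ) was incorrectly written as sin(2*θ)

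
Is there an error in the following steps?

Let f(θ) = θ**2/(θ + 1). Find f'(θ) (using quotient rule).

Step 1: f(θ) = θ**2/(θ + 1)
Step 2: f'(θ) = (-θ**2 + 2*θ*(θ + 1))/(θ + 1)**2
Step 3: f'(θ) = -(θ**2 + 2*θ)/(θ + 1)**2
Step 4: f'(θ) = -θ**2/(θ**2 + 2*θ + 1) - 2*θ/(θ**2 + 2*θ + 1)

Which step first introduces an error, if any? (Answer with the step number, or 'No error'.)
Step 3

Step 3 is incorrect due to a sign flip.
The step shows: -(θ**2 + 2*θ)/(θ + 1)**2
The correct value should be: (θ**2 + 2*θ)/(θ + 1)**2

Explanation: The sign of the whole expression was flipped: the term (θ**2 + 2*θ)/(θ + 1)**2 was incorrectly written as -(θ**2 + 2*θ)/(θ + 1)**2
The later steps are derived from this incorrect expression, so the error originates in Step 3.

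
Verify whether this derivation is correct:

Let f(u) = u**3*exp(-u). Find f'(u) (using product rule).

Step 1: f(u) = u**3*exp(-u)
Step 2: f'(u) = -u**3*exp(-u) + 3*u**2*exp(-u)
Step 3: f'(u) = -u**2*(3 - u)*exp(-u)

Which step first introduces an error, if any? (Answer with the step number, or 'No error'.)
Step 3

Step 3 is incorrect due to a sign flip.
The step shows: -u**2*(3 - u)*exp(-u)
The correct value should be: u**2*(3 - u)*exp(-u)

Explanation: The sign of the whole expression was flipped: the term u**2*(3 - u)*exp(-u) was incorrectly written as -u**2*(3 - u)*exp(-u)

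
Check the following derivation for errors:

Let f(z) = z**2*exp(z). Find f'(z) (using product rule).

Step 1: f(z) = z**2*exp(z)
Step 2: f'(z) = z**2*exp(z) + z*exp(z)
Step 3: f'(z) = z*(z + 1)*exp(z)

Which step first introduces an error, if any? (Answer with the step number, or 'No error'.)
Step 2

Step 2 is incorrect due to a wrong coefficient.
The step shows: z**2*exp(z) + z*exp(z)
The correct value should be: z**2*exp(z) + 2*z*exp(z)

Explanation: The coefficient 2 was incorrectly written as 1: the term 2*z*exp(z) was incorrectly written as z*exp(z)
The later steps are derived from this incorrect expression, so the error originates in Step 2.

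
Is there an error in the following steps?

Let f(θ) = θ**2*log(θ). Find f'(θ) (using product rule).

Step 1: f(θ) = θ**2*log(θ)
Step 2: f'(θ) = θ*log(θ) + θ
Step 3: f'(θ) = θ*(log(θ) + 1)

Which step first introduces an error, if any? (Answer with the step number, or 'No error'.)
Step 2

Step 2 is incorrect due to a wrong coefficient.
The step shows: θ*log(θ) + θ
The correct value should be: 2*θ*log(θ) + θ

Explanation: The coefficient 2 was incorrectly written as 1: the term 2*θ*log(θ) was incorrectly written as θ*log(θ)
The later steps are derived from this incorrect expression, so the error originates in Step 2.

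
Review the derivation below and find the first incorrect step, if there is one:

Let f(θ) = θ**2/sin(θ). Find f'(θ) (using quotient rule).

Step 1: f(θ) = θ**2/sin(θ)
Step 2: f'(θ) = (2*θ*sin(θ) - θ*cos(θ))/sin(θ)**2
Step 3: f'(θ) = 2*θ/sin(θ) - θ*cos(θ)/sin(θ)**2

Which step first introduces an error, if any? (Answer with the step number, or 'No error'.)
Step 2

Step 2 is incorrect due to a wrong exponent.
The step shows: (2*θ*sin(θ) - θ*cos(θ))/sin(θ)**2
The correct value should be: (-θ**2*cos(θ) + 2*θ*sin(θ))/sin(θ)**2

Explanation: The exponent 2 on θ was incorrectly written as 1: the term (-θ**2*cos(θ) + 2*θ*sin(θ))/sin(θ)**2 was incorrectly written as (2*θ*sin(θ) - θ*cos(θ))/sin(θ)**2
The later steps are derived from this incorrect expression, so the error originates in Step 2.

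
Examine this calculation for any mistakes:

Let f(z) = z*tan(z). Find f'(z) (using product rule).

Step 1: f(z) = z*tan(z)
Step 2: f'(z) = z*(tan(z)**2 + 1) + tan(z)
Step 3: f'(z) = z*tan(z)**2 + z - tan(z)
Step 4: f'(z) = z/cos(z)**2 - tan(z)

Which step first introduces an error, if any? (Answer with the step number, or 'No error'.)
Step 3

Step 3 is incorrect due to a sign flip.
The step shows: z*tan(z)**2 + z - tan(z)
The correct value should be: z*tan(z)**2 + z + tan(z)

Explanation: The sign of one term was flipped: the term tan(z) was incorrectly written as -tan(z)
The later steps are derived from this incorrect expression, so the error originates in Step 3.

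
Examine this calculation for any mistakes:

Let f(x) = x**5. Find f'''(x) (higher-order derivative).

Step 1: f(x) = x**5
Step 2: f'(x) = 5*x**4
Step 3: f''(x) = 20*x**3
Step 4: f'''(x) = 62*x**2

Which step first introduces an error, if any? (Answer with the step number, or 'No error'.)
Step 4

Step 4 is incorrect due to a wrong coefficient.
The step shows: 62*x**2
The correct value should be: 60*x**2

Explanation: The coefficient 60 was incorrectly written as 62: the term 60*x**2 was incorrectly written as 62*x**2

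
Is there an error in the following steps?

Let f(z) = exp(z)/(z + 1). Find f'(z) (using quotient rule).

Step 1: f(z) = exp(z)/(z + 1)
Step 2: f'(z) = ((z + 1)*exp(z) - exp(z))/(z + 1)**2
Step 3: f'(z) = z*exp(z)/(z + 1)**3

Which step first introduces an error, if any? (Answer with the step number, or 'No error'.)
Step 3

Step 3 is incorrect due to a wrong exponent.
The step shows: z*exp(z)/(z + 1)**3
The correct value should be: z*exp(z)/(z + 1)**2

Explanation: The exponent -2 on z + 1 was incorrectly written as -3: the term z*exp(z)/(z + 1)**2 was incorrectly written as z*exp(z)/(z + 1)**3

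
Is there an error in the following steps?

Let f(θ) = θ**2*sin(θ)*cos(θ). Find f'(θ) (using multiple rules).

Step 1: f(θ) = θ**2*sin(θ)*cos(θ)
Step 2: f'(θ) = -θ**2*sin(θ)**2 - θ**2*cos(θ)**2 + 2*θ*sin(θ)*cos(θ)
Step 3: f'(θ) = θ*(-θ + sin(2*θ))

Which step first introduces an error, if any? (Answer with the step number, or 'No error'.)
Step 2

Step 2 is incorrect due to a sign flip.
The step shows: -θ**2*sin(θ)**2 - θ**2*cos(θ)**2 + 2*θ*sin(θ)*cos(θ)
The correct value should be: -θ**2*sin(θ)**2 + θ**2*cos(θ)**2 + 2*θ*sin(θ)*cos(θ)

Explanation: The sign of one term was flipped: the term θ**2*cos(θ)**2 was incorrectly written as -θ**2*cos(θ)**2
The later steps are derived from this incorrect expression, so the error originates in Step 2.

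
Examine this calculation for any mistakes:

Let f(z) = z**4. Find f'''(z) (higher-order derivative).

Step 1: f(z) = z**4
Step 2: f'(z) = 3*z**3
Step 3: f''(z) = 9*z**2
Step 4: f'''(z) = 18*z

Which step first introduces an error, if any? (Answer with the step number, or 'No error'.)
Step 2

Step 2 is incorrect due to a wrong coefficient.
The step shows: 3*z**3
The correct value should be: 4*z**3

Explanation: The coefficient 4 was incorrectly written as 3: the term 4*z**3 was incorrectly written as 3*z**3
The later steps are derived from this incorrect expression, so the error originates in Step 2.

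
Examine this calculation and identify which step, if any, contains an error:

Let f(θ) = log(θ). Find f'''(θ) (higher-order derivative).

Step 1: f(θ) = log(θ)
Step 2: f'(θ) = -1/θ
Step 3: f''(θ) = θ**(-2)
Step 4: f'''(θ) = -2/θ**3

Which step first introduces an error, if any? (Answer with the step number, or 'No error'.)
Step 2

Step 2 is incorrect due to a sign flip.
The step shows: -1/θ
The correct value should be: 1/θ

Explanation: The sign of the whole expression was flipped: the term 1/θ was incorrectly written as -1/θ
The later steps are derived from this incorrect expression, so the error originates in Step 2.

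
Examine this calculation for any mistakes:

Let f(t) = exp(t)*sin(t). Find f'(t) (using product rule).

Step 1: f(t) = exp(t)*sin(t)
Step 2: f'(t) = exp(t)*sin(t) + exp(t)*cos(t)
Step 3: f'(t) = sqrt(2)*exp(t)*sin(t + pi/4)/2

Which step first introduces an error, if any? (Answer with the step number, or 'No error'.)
Step 3

Step 3 is incorrect due to a wrong exponent.
The step shows: sqrt(2)*exp(t)*sin(t + pi/4)/2
The correct value should be: sqrt(2)*exp(t)*sin(t + pi/4)

Explanation: The exponent 1/2 on 2 was incorrectly written as -1/2: the term sqrt(2)*exp(t)*sin(t + pi/4) was incorrectly written as sqrt(2)*exp(t)*sin(t + pi/4)/2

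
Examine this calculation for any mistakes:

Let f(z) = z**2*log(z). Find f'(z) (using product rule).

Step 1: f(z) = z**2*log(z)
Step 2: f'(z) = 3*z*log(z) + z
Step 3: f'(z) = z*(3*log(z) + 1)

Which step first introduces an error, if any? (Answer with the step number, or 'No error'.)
Step 2

Step 2 is incorrect due to a wrong coefficient.
The step shows: 3*z*log(z) + z
The correct value should be: 2*z*log(z) + z

Explanation: The coefficient 2 was incorrectly written as 3: the term 2*z*log(z) was incorrectly written as 3*z*log(z)
The later steps are derived from this incorrect expression, so the error originates in Step 2.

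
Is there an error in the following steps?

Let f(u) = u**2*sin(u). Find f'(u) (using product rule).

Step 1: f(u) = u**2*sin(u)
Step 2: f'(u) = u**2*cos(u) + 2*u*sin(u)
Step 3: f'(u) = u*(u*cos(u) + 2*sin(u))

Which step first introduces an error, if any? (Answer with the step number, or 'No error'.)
No error

All steps in this derivation are correct.
The final answer f'(u) = u*(u*cos(u) + 2*sin(u)) is valid.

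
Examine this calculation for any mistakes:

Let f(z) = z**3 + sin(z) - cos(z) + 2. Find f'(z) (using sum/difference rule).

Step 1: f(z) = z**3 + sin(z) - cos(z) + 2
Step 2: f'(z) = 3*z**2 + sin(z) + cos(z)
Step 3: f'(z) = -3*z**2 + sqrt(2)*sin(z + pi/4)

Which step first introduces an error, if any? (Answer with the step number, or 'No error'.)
Step 3

Step 3 is incorrect due to a sign flip.
The step shows: -3*z**2 + sqrt(2)*sin(z + pi/4)
The correct value should be: 3*z**2 + sqrt(2)*sin(z + pi/4)

Explanation: The sign of one term was flipped: the term 3*z**2 was incorrectly written as -3*z**2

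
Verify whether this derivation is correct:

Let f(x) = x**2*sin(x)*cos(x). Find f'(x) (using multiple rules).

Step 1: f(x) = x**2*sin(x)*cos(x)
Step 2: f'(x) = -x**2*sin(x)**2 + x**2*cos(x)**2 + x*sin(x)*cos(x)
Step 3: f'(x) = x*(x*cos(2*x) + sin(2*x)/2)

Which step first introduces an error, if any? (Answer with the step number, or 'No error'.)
Step 2

Step 2 is incorrect due to a wrong coefficient.
The step shows: -x**2*sin(x)**2 + x**2*cos(x)**2 + x*sin(x)*cos(x)
The correct value should be: -x**2*sin(x)**2 + x**2*cos(x)**2 + 2*x*sin(x)*cos(x)

Explanation: The coefficient 2 was incorrectly written as 1: the term 2*x*sin(x)*cos(x) was incorrectly written as x*sin(x)*cos(x)
The later steps are derived from this incorrect expression, so the error originates in Step 2.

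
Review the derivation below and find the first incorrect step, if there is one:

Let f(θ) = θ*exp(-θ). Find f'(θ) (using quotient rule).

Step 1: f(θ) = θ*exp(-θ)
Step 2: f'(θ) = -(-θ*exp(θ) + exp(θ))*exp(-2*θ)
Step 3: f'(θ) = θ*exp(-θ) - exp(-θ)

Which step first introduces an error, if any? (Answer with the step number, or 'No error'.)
Step 2

Step 2 is incorrect due to a sign flip.
The step shows: -(-θ*exp(θ) + exp(θ))*exp(-2*θ)
The correct value should be: (-θ*exp(θ) + exp(θ))*exp(-2*θ)

Explanation: The sign of the whole expression was flipped: the term (-θ*exp(θ) + exp(θ))*exp(-2*θ) was incorrectly written as -(-θ*exp(θ) + exp(θ))*exp(-2*θ)
The later steps are derived from this incorrect expression, so the error originates in Step 2.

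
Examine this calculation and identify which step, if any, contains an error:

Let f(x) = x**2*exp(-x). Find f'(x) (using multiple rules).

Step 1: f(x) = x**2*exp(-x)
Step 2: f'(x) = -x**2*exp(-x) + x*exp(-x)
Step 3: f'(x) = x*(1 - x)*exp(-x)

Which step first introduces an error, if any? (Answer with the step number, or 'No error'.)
Step 2

Step 2 is incorrect due to a wrong coefficient.
The step shows: -x**2*exp(-x) + x*exp(-x)
The correct value should be: -x**2*exp(-x) + 2*x*exp(-x)

Explanation: The coefficient 2 was incorrectly written as 1: the term 2*x*exp(-x) was incorrectly written as x*exp(-x)
The later steps are derived from this incorrect expression, so the error originates in Step 2.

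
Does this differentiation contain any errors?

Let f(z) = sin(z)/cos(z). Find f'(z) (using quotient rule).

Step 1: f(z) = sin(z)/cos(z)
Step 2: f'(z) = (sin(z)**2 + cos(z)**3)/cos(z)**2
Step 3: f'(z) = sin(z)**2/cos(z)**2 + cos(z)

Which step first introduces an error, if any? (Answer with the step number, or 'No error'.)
Step 2

Step 2 is incorrect due to a wrong exponent.
The step shows: (sin(z)**2 + cos(z)**3)/cos(z)**2
The correct value should be: (sin(z)**2 + cos(z)**2)/cos(z)**2

Explanation: The exponent 2 on cos(z) was incorrectly written as 3: the term (sin(z)**2 + cos(z)**2)/cos(z)**2 was incorrectly written as (sin(z)**2 + cos(z)**3)/cos(z)**2
The later steps are derived from this incorrect expression, so the error originates in Step 2.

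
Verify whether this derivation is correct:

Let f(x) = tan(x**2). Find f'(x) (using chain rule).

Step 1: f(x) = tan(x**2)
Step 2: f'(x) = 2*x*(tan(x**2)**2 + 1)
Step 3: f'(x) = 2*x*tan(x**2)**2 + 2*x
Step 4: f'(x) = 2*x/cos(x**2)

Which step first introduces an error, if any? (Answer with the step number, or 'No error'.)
Step 4

Step 4 is incorrect due to a wrong exponent.
The step shows: 2*x/cos(x**2)
The correct value should be: 2*x/cos(x**2)**2

Explanation: The exponent -2 on cos(x**2) was incorrectly written as -1: the term 2*x/cos(x**2)**2 was incorrectly written as 2*x/cos(x**2)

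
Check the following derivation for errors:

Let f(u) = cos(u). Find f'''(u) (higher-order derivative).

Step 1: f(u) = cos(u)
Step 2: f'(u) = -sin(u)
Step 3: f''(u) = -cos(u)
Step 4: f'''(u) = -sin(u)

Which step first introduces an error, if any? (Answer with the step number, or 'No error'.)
Step 4

Step 4 is incorrect due to a sign flip.
The step shows: -sin(u)
The correct value should be: sin(u)

Explanation: The sign of the whole expression was flipped: the term sin(u) was incorrectly written as -sin(u)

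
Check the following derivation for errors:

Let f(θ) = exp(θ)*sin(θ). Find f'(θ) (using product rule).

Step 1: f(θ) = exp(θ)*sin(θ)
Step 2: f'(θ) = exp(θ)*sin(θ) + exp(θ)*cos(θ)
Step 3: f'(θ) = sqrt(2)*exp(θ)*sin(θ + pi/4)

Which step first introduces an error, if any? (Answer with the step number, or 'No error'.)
No error

All steps in this derivation are correct.
The final answer f'(θ) = sqrt(2)*exp(θ)*sin(θ + pi/4) is valid.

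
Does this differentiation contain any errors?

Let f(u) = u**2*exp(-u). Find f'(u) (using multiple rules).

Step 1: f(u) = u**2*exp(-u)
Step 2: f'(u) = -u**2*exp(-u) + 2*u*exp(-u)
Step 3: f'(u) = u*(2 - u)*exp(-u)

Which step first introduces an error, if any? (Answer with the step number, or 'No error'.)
No error

All steps in this derivation are correct.
The final answer f'(u) = u*(2 - u)*exp(-u) is valid.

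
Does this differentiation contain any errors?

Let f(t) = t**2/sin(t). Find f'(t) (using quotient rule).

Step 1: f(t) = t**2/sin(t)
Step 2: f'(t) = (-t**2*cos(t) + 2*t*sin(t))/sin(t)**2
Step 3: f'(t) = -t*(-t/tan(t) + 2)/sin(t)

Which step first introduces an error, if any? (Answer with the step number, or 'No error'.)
Step 3

Step 3 is incorrect due to a sign flip.
The step shows: -t*(-t/tan(t) + 2)/sin(t)
The correct value should be: t*(-t/tan(t) + 2)/sin(t)

Explanation: The sign of the whole expression was flipped: the term t*(-t/tan(t) + 2)/sin(t) was incorrectly written as -t*(-t/tan(t) + 2)/sin(t)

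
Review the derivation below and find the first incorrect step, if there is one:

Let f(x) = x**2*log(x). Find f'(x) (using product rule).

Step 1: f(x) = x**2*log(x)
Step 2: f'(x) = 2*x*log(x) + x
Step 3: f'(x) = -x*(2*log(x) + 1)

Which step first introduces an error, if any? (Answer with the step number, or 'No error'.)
Step 3

Step 3 is incorrect due to a sign flip.
The step shows: -x*(2*log(x) + 1)
The correct value should be: x*(2*log(x) + 1)

Explanation: The sign of the whole expression was flipped: the term x*(2*log(x) + 1) was incorrectly written as -x*(2*log(x) + 1)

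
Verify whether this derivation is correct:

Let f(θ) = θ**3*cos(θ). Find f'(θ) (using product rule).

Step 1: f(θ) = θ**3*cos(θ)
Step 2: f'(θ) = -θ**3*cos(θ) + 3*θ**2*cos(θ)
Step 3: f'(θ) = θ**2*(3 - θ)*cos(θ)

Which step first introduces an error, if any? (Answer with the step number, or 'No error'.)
Step 2

Step 2 is incorrect due to a wrong trig function.
The step shows: -θ**3*cos(θ) + 3*θ**2*cos(θ)
The correct value should be: -θ**3*sin(θ) + 3*θ**2*cos(θ)

Explanation: sin(θ) was incorrectly written as cos(θ): the term -θ**3*sin(θ) was incorrectly written as -θ**3*cos(θ)
The later steps are derived from this incorrect expression, so the error originates in Step 2.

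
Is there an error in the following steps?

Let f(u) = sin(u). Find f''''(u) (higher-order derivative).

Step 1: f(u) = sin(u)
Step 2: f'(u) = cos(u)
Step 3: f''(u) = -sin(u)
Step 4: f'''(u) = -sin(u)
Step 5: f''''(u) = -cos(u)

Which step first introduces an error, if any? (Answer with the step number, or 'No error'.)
Step 4

Step 4 is incorrect due to a wrong trig function.
The step shows: -sin(u)
The correct value should be: -cos(u)

Explanation: cos(u) was incorrectly written as sin(u): the term -cos(u) was incorrectly written as -sin(u)
The later steps are derived from this incorrect expression, so the error originates in Step 4.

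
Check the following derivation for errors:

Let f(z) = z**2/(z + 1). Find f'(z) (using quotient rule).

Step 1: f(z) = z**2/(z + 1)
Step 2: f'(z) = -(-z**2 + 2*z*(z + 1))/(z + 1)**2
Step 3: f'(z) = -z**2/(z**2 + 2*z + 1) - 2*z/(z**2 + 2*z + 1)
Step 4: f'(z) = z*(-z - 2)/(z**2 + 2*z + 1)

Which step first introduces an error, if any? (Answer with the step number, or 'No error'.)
Step 2

Step 2 is incorrect due to a sign flip.
The step shows: -(-z**2 + 2*z*(z + 1))/(z + 1)**2
The correct value should be: (-z**2 + 2*z*(z + 1))/(z + 1)**2

Explanation: The sign of the whole expression was flipped: the term (-z**2 + 2*z*(z + 1))/(z + 1)**2 was incorrectly written as -(-z**2 + 2*z*(z + 1))/(z + 1)**2
The later steps are derived from this incorrect expression, so the error originates in Step 2.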